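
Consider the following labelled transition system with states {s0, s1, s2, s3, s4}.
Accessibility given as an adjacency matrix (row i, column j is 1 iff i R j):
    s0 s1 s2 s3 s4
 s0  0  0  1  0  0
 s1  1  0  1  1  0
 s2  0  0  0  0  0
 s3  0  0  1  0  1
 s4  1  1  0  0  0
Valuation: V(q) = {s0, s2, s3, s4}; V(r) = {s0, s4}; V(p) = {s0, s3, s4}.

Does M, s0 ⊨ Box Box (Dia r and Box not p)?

Recall that Box ψ holds at a world iff ψ holds at every accessible world, and Dia ψ holds iff ψ holds at some accessible world.
At s0: Box Box (Dia r and Box not p) requires Box (Dia r and Box not p) at every successor {s2}.
    At s2: no accessible worlds, so Box (Dia r and Box not p) holds vacuously.
So Box Box (Dia r and Box not p) is true at s0.

Yes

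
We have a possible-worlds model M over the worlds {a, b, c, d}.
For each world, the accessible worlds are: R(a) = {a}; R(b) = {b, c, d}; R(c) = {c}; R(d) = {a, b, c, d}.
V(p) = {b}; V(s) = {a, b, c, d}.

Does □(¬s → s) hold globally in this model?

Let φ = □(¬s → s). Evaluate φ at each world:
  a (successors {a}): φ is true.
  b (successors {b, c, d}): φ is true.
  c (successors {c}): φ is true.
  d (successors {a, b, c, d}): φ is true.
For instance, at d:
  At d: □(¬s → s) requires ¬s → s at every successor {a, b, c, d}.
    At a: ¬s → s is true.
    At b: ¬s → s is true.
    At c: ¬s → s is true.
    At d: ¬s → s is true.
  So □(¬s → s) is true at d.

Yes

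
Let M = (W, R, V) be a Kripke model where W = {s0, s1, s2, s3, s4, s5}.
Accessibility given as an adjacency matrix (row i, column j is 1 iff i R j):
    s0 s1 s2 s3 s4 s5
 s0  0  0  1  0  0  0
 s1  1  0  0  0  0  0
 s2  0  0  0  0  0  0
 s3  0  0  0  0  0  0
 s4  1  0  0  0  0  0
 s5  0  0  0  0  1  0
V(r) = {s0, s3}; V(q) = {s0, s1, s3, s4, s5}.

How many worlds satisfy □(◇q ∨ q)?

Recall that □ψ holds at a world iff ψ holds at every accessible world, and ◇ψ holds iff ψ holds at some accessible world.
Let φ = □(◇q ∨ q). Evaluate φ at each world:
  s0 (successors {s2}): φ is false.
  s1 (successors {s0}): φ is true.
  s2 (successors ∅): φ is true.
  s3 (successors ∅): φ is true.
  s4 (successors {s0}): φ is true.
  s5 (successors {s4}): φ is true.
For instance, at s0:
  At s0: □(◇q ∨ q) requires ◇q ∨ q at every successor {s2}.
    ◇q ∨ q fails at s2, so □(◇q ∨ q) is false at s0.
      At s2: ◇q is false, q is false, so ◇q ∨ q is false.
Satisfying worlds: {s1, s2, s3, s4, s5}

5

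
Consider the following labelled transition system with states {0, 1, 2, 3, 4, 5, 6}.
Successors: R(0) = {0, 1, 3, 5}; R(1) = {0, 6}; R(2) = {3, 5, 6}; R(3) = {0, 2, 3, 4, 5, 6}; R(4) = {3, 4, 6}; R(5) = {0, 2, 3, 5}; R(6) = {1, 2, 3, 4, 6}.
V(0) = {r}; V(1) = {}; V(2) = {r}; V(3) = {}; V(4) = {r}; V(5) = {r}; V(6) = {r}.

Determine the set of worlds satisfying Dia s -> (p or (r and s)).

Let φ = Dia s -> (p or (r and s)). Evaluate φ at each world:
  0 (successors {0, 1, 3, 5}): φ is true.
  1 (successors {0, 6}): φ is true.
  2 (successors {3, 5, 6}): φ is true.
  3 (successors {0, 2, 3, 4, 5, 6}): φ is true.
  4 (successors {3, 4, 6}): φ is true.
  5 (successors {0, 2, 3, 5}): φ is true.
  6 (successors {1, 2, 3, 4, 6}): φ is true.
For instance, at 4:
  At 4: Dia s is false, p or (r and s) is false, so Dia s -> (p or (r and s)) is true.
    At 4: Dia s requires s at some successor in {3, 4, 6}.
      At 3: s is false.
      At 4: s is false.
      At 6: s is false.
    So Dia s is false at 4.
Satisfying worlds: {0, 1, 2, 3, 4, 5, 6}

0, 1, 2, 3, 4, 5, 6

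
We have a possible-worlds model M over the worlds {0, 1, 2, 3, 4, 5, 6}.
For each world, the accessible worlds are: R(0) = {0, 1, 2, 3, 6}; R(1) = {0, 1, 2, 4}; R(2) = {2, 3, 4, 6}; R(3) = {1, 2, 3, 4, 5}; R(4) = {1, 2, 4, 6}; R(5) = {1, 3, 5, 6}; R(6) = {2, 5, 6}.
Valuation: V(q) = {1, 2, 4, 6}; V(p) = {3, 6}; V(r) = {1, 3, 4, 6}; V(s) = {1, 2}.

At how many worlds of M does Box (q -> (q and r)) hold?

Let φ = Box (q -> (q and r)). Evaluate φ at each world:
  0 (successors {0, 1, 2, 3, 6}): φ is false.
  1 (successors {0, 1, 2, 4}): φ is false.
  2 (successors {2, 3, 4, 6}): φ is false.
  3 (successors {1, 2, 3, 4, 5}): φ is false.
  4 (successors {1, 2, 4, 6}): φ is false.
  5 (successors {1, 3, 5, 6}): φ is true.
  6 (successors {2, 5, 6}): φ is false.
For instance, at 3:
  At 3: Box (q -> (q and r)) requires q -> (q and r) at every successor {1, 2, 3, 4, 5}.
    q -> (q and r) fails at 2, so Box (q -> (q and r)) is false at 3.
Satisfying worlds: {5}

1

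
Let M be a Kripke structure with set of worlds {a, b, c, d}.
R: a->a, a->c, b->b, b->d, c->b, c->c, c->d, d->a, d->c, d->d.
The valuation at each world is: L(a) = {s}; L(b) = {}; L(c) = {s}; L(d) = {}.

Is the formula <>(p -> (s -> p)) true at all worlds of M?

Recall that <>ψ holds at a world iff ψ holds at some accessible world.
Let φ = <>(p -> (s -> p)). Evaluate φ at each world:
  a (successors {a, c}): φ is true.
  b (successors {b, d}): φ is true.
  c (successors {b, c, d}): φ is true.
  d (successors {a, c, d}): φ is true.
For instance, at b:
  At b: <>(p -> (s -> p)) requires p -> (s -> p) at some successor in {b, d}.
    p -> (s -> p) holds at b, so <>(p -> (s -> p)) is true at b.

Yes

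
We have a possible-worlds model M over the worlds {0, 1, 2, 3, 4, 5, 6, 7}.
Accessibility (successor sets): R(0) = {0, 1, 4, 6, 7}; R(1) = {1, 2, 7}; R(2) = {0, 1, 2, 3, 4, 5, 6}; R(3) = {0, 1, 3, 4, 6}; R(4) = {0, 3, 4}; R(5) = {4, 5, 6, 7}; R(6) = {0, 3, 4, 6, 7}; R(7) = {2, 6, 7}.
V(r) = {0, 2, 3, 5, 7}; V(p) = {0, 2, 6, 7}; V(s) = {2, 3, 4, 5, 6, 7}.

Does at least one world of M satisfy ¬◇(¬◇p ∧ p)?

Yes

Recall that ◇ψ holds at a world iff ψ holds at some accessible world.
Let φ = ¬◇(¬◇p ∧ p). Evaluate φ at each world:
  0 (successors {0, 1, 4, 6, 7}): φ is true.
  1 (successors {1, 2, 7}): φ is true.
  2 (successors {0, 1, 2, 3, 4, 5, 6}): φ is true.
  3 (successors {0, 1, 3, 4, 6}): φ is true.
  4 (successors {0, 3, 4}): φ is true.
  5 (successors {4, 5, 6, 7}): φ is true.
  6 (successors {0, 3, 4, 6, 7}): φ is true.
  7 (successors {2, 6, 7}): φ is true.
Detail at 0 (witness):
  At 0: ◇(¬◇p ∧ p) is false, so ¬◇(¬◇p ∧ p) is true.
    At 0: ◇(¬◇p ∧ p) requires ¬◇p ∧ p at some successor in {0, 1, 4, 6, 7}.
      At 0: ¬◇p ∧ p is false.
      At 1: ¬◇p ∧ p is false.
      At 4: ¬◇p ∧ p is false.
      At 6: ¬◇p ∧ p is false.
      At 7: ¬◇p ∧ p is false.
    So ◇(¬◇p ∧ p) is false at 0.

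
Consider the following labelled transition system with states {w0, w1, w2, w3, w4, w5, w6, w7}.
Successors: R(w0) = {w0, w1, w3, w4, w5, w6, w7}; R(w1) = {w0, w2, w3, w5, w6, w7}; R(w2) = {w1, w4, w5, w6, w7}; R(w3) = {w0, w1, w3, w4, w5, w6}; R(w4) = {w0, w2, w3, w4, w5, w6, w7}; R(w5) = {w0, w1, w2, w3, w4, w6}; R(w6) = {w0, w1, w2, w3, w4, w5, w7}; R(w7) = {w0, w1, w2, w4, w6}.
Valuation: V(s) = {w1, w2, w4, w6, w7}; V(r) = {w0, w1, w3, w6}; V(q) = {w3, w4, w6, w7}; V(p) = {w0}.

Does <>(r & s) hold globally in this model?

Yes

Recall that <>ψ holds at a world iff ψ holds at some accessible world.
Let φ = <>(r & s). Evaluate φ at each world:
  w0 (successors {w0, w1, w3, w4, w5, w6, w7}): φ is true.
  w1 (successors {w0, w2, w3, w5, w6, w7}): φ is true.
  w2 (successors {w1, w4, w5, w6, w7}): φ is true.
  w3 (successors {w0, w1, w3, w4, w5, w6}): φ is true.
  w4 (successors {w0, w2, w3, w4, w5, w6, w7}): φ is true.
  w5 (successors {w0, w1, w2, w3, w4, w6}): φ is true.
  w6 (successors {w0, w1, w2, w3, w4, w5, w7}): φ is true.
  w7 (successors {w0, w1, w2, w4, w6}): φ is true.
For instance, at w6:
  At w6: <>(r & s) requires r & s at some successor in {w0, w1, w2, w3, w4, w5, w7}.
    r & s holds at w1, so <>(r & s) is true at w6.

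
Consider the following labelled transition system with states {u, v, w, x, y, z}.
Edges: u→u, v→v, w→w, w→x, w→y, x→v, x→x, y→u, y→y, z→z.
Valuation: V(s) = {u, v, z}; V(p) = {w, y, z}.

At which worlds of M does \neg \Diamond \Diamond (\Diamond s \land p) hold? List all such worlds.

u, v, x

Let φ = \neg \Diamond \Diamond (\Diamond s \land p). Evaluate φ at each world:
  u (successors {u}): φ is true.
  v (successors {v}): φ is true.
  w (successors {w, x, y}): φ is false.
  x (successors {v, x}): φ is true.
  y (successors {u, y}): φ is false.
  z (successors {z}): φ is false.
For instance, at x:
  At x: \Diamond \Diamond (\Diamond s \land p) is false, so \neg \Diamond \Diamond (\Diamond s \land p) is true.
    At x: \Diamond \Diamond (\Diamond s \land p) requires \Diamond (\Diamond s \land p) at some successor in {v, x}.
      At v: \Diamond (\Diamond s \land p) is false.
      At x: \Diamond (\Diamond s \land p) is false.
    So \Diamond \Diamond (\Diamond s \land p) is false at x.
Satisfying worlds: {u, v, x}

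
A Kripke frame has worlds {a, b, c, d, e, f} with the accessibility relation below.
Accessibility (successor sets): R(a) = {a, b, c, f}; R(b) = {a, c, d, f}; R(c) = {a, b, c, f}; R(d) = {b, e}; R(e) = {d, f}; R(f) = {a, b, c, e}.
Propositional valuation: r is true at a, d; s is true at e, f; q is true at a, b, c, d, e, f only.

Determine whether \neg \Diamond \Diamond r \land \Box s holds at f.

No

At f: \neg \Diamond \Diamond r is false, \Box s is false, so \neg \Diamond \Diamond r \land \Box s is false.
  At f: \Diamond \Diamond r is true, so \neg \Diamond \Diamond r is false.
    At f: \Diamond \Diamond r requires \Diamond r at some successor in {a, b, c, e}.
      \Diamond r holds at a, so \Diamond \Diamond r is true at f.
  At f: \Box s requires s at every successor {a, b, c, e}.
    s fails at a, so \Box s is false at f.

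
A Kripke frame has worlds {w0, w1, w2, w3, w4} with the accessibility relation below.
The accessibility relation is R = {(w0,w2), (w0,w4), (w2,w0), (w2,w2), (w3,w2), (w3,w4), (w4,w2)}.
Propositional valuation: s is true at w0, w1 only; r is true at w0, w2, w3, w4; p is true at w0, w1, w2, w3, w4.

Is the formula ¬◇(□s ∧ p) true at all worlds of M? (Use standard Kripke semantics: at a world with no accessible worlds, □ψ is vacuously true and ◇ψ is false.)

Let φ = ¬◇(□s ∧ p). Evaluate φ at each world:
  w0 (successors {w2, w4}): φ is true.
  w1 (successors ∅): φ is true.
  w2 (successors {w0, w2}): φ is true.
  w3 (successors {w2, w4}): φ is true.
  w4 (successors {w2}): φ is true.
For instance, at w2:
  At w2: ◇(□s ∧ p) is false, so ¬◇(□s ∧ p) is true.
    At w2: ◇(□s ∧ p) requires □s ∧ p at some successor in {w0, w2}.
      At w0: □s ∧ p is false.
      At w2: □s ∧ p is false.
    So ◇(□s ∧ p) is false at w2.

Yes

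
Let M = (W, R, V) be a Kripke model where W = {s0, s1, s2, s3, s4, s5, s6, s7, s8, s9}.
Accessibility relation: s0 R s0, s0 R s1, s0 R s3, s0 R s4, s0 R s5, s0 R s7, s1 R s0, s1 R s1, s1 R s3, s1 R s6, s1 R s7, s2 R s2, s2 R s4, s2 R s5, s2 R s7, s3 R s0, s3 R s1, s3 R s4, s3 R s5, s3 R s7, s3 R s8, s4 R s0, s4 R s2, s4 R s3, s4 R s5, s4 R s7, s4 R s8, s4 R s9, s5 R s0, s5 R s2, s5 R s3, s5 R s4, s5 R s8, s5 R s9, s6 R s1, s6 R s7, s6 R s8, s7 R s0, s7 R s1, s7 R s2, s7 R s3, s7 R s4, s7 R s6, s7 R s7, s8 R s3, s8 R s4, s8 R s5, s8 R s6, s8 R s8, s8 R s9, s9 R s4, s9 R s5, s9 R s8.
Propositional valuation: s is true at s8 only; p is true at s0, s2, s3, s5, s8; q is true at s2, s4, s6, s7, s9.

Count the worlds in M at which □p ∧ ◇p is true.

Recall that □ψ holds at a world iff ψ holds at every accessible world, and ◇ψ holds iff ψ holds at some accessible world.
Let φ = □p ∧ ◇p. Evaluate φ at each world:
  s0 (successors {s0, s1, s3, s4, s5, s7}): φ is false.
  s1 (successors {s0, s1, s3, s6, s7}): φ is false.
  s2 (successors {s2, s4, s5, s7}): φ is false.
  s3 (successors {s0, s1, s4, s5, s7, s8}): φ is false.
  s4 (successors {s0, s2, s3, s5, s7, s8, s9}): φ is false.
  s5 (successors {s0, s2, s3, s4, s8, s9}): φ is false.
  s6 (successors {s1, s7, s8}): φ is false.
  s7 (successors {s0, s1, s2, s3, s4, s6, s7}): φ is false.
  s8 (successors {s3, s4, s5, s6, s8, s9}): φ is false.
  s9 (successors {s4, s5, s8}): φ is false.
For instance, at s3:
  At s3: □p is false, ◇p is true, so □p ∧ ◇p is false.
    At s3: □p requires p at every successor {s0, s1, s4, s5, s7, s8}.
      p fails at s1, so □p is false at s3.
    At s3: ◇p requires p at some successor in {s0, s1, s4, s5, s7, s8}.
      p holds at s0, so ◇p is true at s3.
Satisfying worlds: none.

0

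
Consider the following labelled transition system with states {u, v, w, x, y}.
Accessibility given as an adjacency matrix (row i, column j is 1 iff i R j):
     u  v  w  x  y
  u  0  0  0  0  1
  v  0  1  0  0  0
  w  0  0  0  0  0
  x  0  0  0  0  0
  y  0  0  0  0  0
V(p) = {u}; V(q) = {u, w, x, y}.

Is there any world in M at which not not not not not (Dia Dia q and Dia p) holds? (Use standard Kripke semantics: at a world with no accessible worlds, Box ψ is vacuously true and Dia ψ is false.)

Let φ = not not not not not (Dia Dia q and Dia p). Evaluate φ at each world:
  u (successors {y}): φ is true.
  v (successors {v}): φ is true.
  w (successors ∅): φ is true.
  x (successors ∅): φ is true.
  y (successors ∅): φ is true.
Detail at u (witness):
  At u: not not not not (Dia Dia q and Dia p) is false, so not not not not not (Dia Dia q and Dia p) is true.
    At u: not not not (Dia Dia q and Dia p) is true, so not not not not (Dia Dia q and Dia p) is false.
      At u: not not (Dia Dia q and Dia p) is false, so not not not (Dia Dia q and Dia p) is true.

Yes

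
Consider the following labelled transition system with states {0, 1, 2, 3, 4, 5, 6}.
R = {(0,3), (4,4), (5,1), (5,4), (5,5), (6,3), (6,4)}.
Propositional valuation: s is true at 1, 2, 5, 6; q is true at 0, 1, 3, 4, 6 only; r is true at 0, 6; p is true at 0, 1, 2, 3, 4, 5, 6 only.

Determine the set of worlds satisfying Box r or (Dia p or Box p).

Let φ = Box r or (Dia p or Box p). Evaluate φ at each world:
  0 (successors {3}): φ is true.
  1 (successors ∅): φ is true.
  2 (successors ∅): φ is true.
  3 (successors ∅): φ is true.
  4 (successors {4}): φ is true.
  5 (successors {1, 4, 5}): φ is true.
  6 (successors {3, 4}): φ is true.
For instance, at 0:
  At 0: Box r is false, Dia p or Box p is true, so Box r or (Dia p or Box p) is true.
    At 0: Box r requires r at every successor {3}.
      r fails at 3, so Box r is false at 0.
    At 0: Dia p is true, Box p is true, so Dia p or Box p is true.
      At 0: Dia p requires p at some successor in {3}.
        p holds at 3, so Dia p is true at 0.
      At 0: Box p requires p at every successor {3}.
        At 3: p is true.
      So Box p is true at 0.
Satisfying worlds: {0, 1, 2, 3, 4, 5, 6}

0, 1, 2, 3, 4, 5, 6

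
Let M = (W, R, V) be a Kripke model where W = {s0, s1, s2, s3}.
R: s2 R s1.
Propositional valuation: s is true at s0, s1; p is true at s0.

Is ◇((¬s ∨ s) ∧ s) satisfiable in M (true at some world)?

Let φ = ◇((¬s ∨ s) ∧ s). Evaluate φ at each world:
  s0 (successors ∅): φ is false.
  s1 (successors ∅): φ is false.
  s2 (successors {s1}): φ is true.
  s3 (successors ∅): φ is false.
Detail at s2 (witness):
  At s2: ◇((¬s ∨ s) ∧ s) requires (¬s ∨ s) ∧ s at some successor in {s1}.
    (¬s ∨ s) ∧ s holds at s1, so ◇((¬s ∨ s) ∧ s) is true at s2.

Yes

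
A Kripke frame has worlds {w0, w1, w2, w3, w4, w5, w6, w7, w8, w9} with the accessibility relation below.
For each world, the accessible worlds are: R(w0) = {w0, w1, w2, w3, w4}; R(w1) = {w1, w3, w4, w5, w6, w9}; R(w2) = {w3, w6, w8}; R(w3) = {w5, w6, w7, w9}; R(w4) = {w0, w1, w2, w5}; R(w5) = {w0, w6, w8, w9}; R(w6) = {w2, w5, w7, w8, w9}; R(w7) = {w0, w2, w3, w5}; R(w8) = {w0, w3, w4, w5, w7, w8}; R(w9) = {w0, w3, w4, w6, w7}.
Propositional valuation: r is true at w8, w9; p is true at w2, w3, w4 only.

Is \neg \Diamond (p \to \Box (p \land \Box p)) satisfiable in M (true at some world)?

No

Let φ = \neg \Diamond (p \to \Box (p \land \Box p)). Evaluate φ at each world:
  w0 (successors {w0, w1, w2, w3, w4}): φ is false.
  w1 (successors {w1, w3, w4, w5, w6, w9}): φ is false.
  w2 (successors {w3, w6, w8}): φ is false.
  w3 (successors {w5, w6, w7, w9}): φ is false.
  w4 (successors {w0, w1, w2, w5}): φ is false.
  w5 (successors {w0, w6, w8, w9}): φ is false.
  w6 (successors {w2, w5, w7, w8, w9}): φ is false.
  w7 (successors {w0, w2, w3, w5}): φ is false.
  w8 (successors {w0, w3, w4, w5, w7, w8}): φ is false.
  w9 (successors {w0, w3, w4, w6, w7}): φ is false.
For instance, at w7:
  At w7: \Diamond (p \to \Box (p \land \Box p)) is true, so \neg \Diamond (p \to \Box (p \land \Box p)) is false.
    At w7: \Diamond (p \to \Box (p \land \Box p)) requires p \to \Box (p \land \Box p) at some successor in {w0, w2, w3, w5}.
      p \to \Box (p \land \Box p) holds at w0, so \Diamond (p \to \Box (p \land \Box p)) is true at w7.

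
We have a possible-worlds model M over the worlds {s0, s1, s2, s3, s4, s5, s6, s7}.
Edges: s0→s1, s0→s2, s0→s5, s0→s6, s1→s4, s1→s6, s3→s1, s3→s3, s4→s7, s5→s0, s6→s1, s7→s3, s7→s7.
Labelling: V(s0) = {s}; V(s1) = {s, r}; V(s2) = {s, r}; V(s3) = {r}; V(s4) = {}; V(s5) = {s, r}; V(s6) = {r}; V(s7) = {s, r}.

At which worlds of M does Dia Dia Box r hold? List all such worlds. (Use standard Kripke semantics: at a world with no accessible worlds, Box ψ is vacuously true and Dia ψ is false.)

Let φ = Dia Dia Box r. Evaluate φ at each world:
  s0 (successors {s1, s2, s5, s6}): φ is true.
  s1 (successors {s4, s6}): φ is true.
  s2 (successors ∅): φ is false.
  s3 (successors {s1, s3}): φ is true.
  s4 (successors {s7}): φ is true.
  s5 (successors {s0}): φ is true.
  s6 (successors {s1}): φ is true.
  s7 (successors {s3, s7}): φ is true.
For instance, at s5:
  At s5: Dia Dia Box r requires Dia Box r at some successor in {s0}.
    Dia Box r holds at s0, so Dia Dia Box r is true at s5.
      At s0: Dia Box r requires Box r at some successor in {s1, s2, s5, s6}.
        Box r holds at s2, so Dia Box r is true at s0.
Satisfying worlds: {s0, s1, s3, s4, s5, s6, s7}

s0, s1, s3, s4, s5, s6, s7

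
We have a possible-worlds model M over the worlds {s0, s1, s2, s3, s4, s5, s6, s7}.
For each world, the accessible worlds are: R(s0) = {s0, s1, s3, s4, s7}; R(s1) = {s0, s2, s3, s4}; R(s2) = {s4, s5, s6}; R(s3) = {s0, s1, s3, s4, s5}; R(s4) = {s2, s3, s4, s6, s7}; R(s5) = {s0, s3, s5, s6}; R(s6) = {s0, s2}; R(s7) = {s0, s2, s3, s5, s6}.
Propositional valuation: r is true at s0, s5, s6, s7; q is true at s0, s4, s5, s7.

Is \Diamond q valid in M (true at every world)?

Yes

Recall that \Diamond ψ holds at a world iff ψ holds at some accessible world.
Let φ = \Diamond q. Evaluate φ at each world:
  s0 (successors {s0, s1, s3, s4, s7}): φ is true.
  s1 (successors {s0, s2, s3, s4}): φ is true.
  s2 (successors {s4, s5, s6}): φ is true.
  s3 (successors {s0, s1, s3, s4, s5}): φ is true.
  s4 (successors {s2, s3, s4, s6, s7}): φ is true.
  s5 (successors {s0, s3, s5, s6}): φ is true.
  s6 (successors {s0, s2}): φ is true.
  s7 (successors {s0, s2, s3, s5, s6}): φ is true.
For instance, at s5:
  At s5: \Diamond q requires q at some successor in {s0, s3, s5, s6}.
    q holds at s0, so \Diamond q is true at s5.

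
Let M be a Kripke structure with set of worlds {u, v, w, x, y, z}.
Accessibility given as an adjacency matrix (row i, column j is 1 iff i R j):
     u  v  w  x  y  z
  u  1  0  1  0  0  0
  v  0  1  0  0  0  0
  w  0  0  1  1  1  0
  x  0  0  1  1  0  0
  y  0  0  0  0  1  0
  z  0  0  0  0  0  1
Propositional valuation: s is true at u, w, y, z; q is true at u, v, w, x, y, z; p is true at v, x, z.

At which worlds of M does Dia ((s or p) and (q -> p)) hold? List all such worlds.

Let φ = Dia ((s or p) and (q -> p)). Evaluate φ at each world:
  u (successors {u, w}): φ is false.
  v (successors {v}): φ is true.
  w (successors {w, x, y}): φ is true.
  x (successors {w, x}): φ is true.
  y (successors {y}): φ is false.
  z (successors {z}): φ is true.
For instance, at y:
  At y: Dia ((s or p) and (q -> p)) requires (s or p) and (q -> p) at some successor in {y}.
    At y: (s or p) and (q -> p) is false.
  So Dia ((s or p) and (q -> p)) is false at y.
Satisfying worlds: {v, w, x, z}

v, w, x, z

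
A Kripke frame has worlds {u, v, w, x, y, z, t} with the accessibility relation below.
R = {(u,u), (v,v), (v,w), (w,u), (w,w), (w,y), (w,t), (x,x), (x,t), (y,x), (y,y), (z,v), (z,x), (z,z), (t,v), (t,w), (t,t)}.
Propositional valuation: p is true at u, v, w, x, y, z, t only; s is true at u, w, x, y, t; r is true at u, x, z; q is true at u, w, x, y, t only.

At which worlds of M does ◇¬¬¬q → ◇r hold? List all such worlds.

u, w, x, y, z

Recall that ◇ψ holds at a world iff ψ holds at some accessible world.
Let φ = ◇¬¬¬q → ◇r. Evaluate φ at each world:
  u (successors {u}): φ is true.
  v (successors {v, w}): φ is false.
  w (successors {u, w, y, t}): φ is true.
  x (successors {x, t}): φ is true.
  y (successors {x, y}): φ is true.
  z (successors {v, x, z}): φ is true.
  t (successors {v, w, t}): φ is false.
For instance, at u:
  At u: ◇¬¬¬q is false, ◇r is true, so ◇¬¬¬q → ◇r is true.
    At u: ◇¬¬¬q requires ¬¬¬q at some successor in {u}.
      At u: ¬¬¬q is false.
    So ◇¬¬¬q is false at u.
    At u: ◇r requires r at some successor in {u}.
      r holds at u, so ◇r is true at u.
Satisfying worlds: {u, w, x, y, z}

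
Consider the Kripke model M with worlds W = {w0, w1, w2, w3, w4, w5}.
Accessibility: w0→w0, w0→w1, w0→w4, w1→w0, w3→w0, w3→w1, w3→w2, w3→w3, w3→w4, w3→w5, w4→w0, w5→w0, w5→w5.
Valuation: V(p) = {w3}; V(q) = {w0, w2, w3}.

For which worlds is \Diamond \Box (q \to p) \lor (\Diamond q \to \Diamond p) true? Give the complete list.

w2, w3

Let φ = \Diamond \Box (q \to p) \lor (\Diamond q \to \Diamond p). Evaluate φ at each world:
  w0 (successors {w0, w1, w4}): φ is false.
  w1 (successors {w0}): φ is false.
  w2 (successors ∅): φ is true.
  w3 (successors {w0, w1, w2, w3, w4, w5}): φ is true.
  w4 (successors {w0}): φ is false.
  w5 (successors {w0, w5}): φ is false.
For instance, at w0:
  At w0: \Diamond \Box (q \to p) is false, \Diamond q \to \Diamond p is false, so \Diamond \Box (q \to p) \lor (\Diamond q \to \Diamond p) is false.
    At w0: \Diamond \Box (q \to p) requires \Box (q \to p) at some successor in {w0, w1, w4}.
      At w0: \Box (q \to p) is false.
      At w1: \Box (q \to p) is false.
      At w4: \Box (q \to p) is false.
    So \Diamond \Box (q \to p) is false at w0.
    At w0: \Diamond q is true, \Diamond p is false, so \Diamond q \to \Diamond p is false.
      At w0: \Diamond q requires q at some successor in {w0, w1, w4}.
        q holds at w0, so \Diamond q is true at w0.
      At w0: \Diamond p requires p at some successor in {w0, w1, w4}.
        At w0: p is false.
        At w1: p is false.
        At w4: p is false.
      So \Diamond p is false at w0.
Satisfying worlds: {w2, w3}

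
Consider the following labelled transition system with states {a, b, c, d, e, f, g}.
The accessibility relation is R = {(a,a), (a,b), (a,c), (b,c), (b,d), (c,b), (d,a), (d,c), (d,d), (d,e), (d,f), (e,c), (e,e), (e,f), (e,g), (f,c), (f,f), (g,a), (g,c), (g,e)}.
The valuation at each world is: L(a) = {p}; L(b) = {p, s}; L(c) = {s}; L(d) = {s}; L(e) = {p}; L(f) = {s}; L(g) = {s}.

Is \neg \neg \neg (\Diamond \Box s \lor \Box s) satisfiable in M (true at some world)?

No

Let φ = \neg \neg \neg (\Diamond \Box s \lor \Box s). Evaluate φ at each world:
  a (successors {a, b, c}): φ is false.
  b (successors {c, d}): φ is false.
  c (successors {b}): φ is false.
  d (successors {a, c, d, e, f}): φ is false.
  e (successors {c, e, f, g}): φ is false.
  f (successors {c, f}): φ is false.
  g (successors {a, c, e}): φ is false.
For instance, at a:
  At a: \neg \neg (\Diamond \Box s \lor \Box s) is true, so \neg \neg \neg (\Diamond \Box s \lor \Box s) is false.
    At a: \neg (\Diamond \Box s \lor \Box s) is false, so \neg \neg (\Diamond \Box s \lor \Box s) is true.
      At a: \Diamond \Box s \lor \Box s is true, so \neg (\Diamond \Box s \lor \Box s) is false.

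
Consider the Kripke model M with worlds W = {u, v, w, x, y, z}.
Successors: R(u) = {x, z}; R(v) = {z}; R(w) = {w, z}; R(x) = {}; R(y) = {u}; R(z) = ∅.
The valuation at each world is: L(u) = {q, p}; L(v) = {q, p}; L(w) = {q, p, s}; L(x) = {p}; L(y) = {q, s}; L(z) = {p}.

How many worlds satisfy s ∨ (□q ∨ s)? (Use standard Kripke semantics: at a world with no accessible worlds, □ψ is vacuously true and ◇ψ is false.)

4

Recall that □ψ holds at a world iff ψ holds at every accessible world, and ◇ψ holds iff ψ holds at some accessible world.
Let φ = s ∨ (□q ∨ s). Evaluate φ at each world:
  u (successors {x, z}): φ is false.
  v (successors {z}): φ is false.
  w (successors {w, z}): φ is true.
  x (successors ∅): φ is true.
  y (successors {u}): φ is true.
  z (successors ∅): φ is true.
For instance, at w:
  At w: s is true, □q ∨ s is true, so s ∨ (□q ∨ s) is true.
    At w: □q is false, s is true, so □q ∨ s is true.
      At w: □q requires q at every successor {w, z}.
        q fails at z, so □q is false at w.
Satisfying worlds: {w, x, y, z}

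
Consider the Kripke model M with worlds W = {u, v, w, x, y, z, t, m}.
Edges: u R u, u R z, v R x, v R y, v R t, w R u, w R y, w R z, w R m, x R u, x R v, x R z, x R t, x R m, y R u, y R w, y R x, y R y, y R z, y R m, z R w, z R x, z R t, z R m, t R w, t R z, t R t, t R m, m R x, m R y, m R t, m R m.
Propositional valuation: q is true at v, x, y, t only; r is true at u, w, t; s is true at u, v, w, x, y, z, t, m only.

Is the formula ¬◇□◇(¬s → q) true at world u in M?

Recall that □ψ holds at a world iff ψ holds at every accessible world, and ◇ψ holds iff ψ holds at some accessible world.
At u: ◇□◇(¬s → q) is true, so ¬◇□◇(¬s → q) is false.
  At u: ◇□◇(¬s → q) requires □◇(¬s → q) at some successor in {u, z}.
    □◇(¬s → q) holds at u, so ◇□◇(¬s → q) is true at u.
      At u: □◇(¬s → q) requires ◇(¬s → q) at every successor {u, z}.
        At u: ◇(¬s → q) is true.
        At z: ◇(¬s → q) is true.
      So □◇(¬s → q) is true at u.

No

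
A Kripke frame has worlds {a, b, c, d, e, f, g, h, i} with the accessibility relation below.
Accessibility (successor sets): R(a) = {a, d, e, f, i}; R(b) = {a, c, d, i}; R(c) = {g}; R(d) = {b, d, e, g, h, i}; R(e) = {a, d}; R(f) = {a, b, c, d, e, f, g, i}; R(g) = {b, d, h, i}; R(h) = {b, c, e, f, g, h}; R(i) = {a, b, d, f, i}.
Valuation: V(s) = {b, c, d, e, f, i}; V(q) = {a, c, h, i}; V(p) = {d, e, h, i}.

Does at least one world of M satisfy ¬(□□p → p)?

No

Let φ = ¬(□□p → p). Evaluate φ at each world:
  a (successors {a, d, e, f, i}): φ is false.
  b (successors {a, c, d, i}): φ is false.
  c (successors {g}): φ is false.
  d (successors {b, d, e, g, h, i}): φ is false.
  e (successors {a, d}): φ is false.
  f (successors {a, b, c, d, e, f, g, i}): φ is false.
  g (successors {b, d, h, i}): φ is false.
  h (successors {b, c, e, f, g, h}): φ is false.
  i (successors {a, b, d, f, i}): φ is false.
For instance, at a:
  At a: □□p → p is true, so ¬(□□p → p) is false.
    At a: □□p is false, p is false, so □□p → p is true.
      At a: □□p requires □p at every successor {a, d, e, f, i}.
        □p fails at a, so □□p is false at a.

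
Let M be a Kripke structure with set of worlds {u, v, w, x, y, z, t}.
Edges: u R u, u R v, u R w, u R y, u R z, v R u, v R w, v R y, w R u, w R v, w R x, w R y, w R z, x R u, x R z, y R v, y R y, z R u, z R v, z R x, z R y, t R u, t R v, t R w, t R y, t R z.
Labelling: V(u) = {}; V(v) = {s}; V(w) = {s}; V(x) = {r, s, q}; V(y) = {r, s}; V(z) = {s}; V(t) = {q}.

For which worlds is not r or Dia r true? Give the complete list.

Let φ = not r or Dia r. Evaluate φ at each world:
  u (successors {u, v, w, y, z}): φ is true.
  v (successors {u, w, y}): φ is true.
  w (successors {u, v, x, y, z}): φ is true.
  x (successors {u, z}): φ is false.
  y (successors {v, y}): φ is true.
  z (successors {u, v, x, y}): φ is true.
  t (successors {u, v, w, y, z}): φ is true.
For instance, at y:
  At y: not r is false, Dia r is true, so not r or Dia r is true.
    At y: Dia r requires r at some successor in {v, y}.
      r holds at y, so Dia r is true at y.
Satisfying worlds: {u, v, w, y, z, t}

u, v, w, y, z, t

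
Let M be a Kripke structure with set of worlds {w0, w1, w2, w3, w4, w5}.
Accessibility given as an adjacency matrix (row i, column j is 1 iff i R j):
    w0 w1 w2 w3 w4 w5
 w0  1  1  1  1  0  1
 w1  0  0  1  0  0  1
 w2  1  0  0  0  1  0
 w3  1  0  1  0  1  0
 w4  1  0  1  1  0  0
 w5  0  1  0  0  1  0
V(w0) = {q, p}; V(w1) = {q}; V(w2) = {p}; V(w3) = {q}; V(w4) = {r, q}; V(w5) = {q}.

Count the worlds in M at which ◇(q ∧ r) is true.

Recall that ◇ψ holds at a world iff ψ holds at some accessible world.
Let φ = ◇(q ∧ r). Evaluate φ at each world:
  w0 (successors {w0, w1, w2, w3, w5}): φ is false.
  w1 (successors {w2, w5}): φ is false.
  w2 (successors {w0, w4}): φ is true.
  w3 (successors {w0, w2, w4}): φ is true.
  w4 (successors {w0, w2, w3}): φ is false.
  w5 (successors {w1, w4}): φ is true.
For instance, at w4:
  At w4: ◇(q ∧ r) requires q ∧ r at some successor in {w0, w2, w3}.
    At w0: q ∧ r is false.
    At w2: q ∧ r is false.
    At w3: q ∧ r is false.
  So ◇(q ∧ r) is false at w4.
Satisfying worlds: {w2, w3, w5}

3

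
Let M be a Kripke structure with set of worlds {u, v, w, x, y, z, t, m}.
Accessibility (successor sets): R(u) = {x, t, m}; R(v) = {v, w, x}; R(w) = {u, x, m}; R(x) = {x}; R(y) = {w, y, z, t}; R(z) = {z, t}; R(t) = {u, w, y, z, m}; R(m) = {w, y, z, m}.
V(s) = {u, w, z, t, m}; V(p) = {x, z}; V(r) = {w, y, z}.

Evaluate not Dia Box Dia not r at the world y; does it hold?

No

At y: Dia Box Dia not r is true, so not Dia Box Dia not r is false.
  At y: Dia Box Dia not r requires Box Dia not r at some successor in {w, y, z, t}.
    Box Dia not r holds at w, so Dia Box Dia not r is true at y.
      At w: Box Dia not r requires Dia not r at every successor {u, x, m}.
        At u: Dia not r is true.
        At x: Dia not r is true.
        At m: Dia not r is true.
      So Box Dia not r is true at w.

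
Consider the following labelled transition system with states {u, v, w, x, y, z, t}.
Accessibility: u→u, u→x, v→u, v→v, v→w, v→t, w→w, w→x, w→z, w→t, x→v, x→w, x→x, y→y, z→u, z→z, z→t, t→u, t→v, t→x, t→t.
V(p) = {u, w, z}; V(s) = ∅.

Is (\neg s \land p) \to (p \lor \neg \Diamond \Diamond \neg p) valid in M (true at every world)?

Let φ = (\neg s \land p) \to (p \lor \neg \Diamond \Diamond \neg p). Evaluate φ at each world:
  u (successors {u, x}): φ is true.
  v (successors {u, v, w, t}): φ is true.
  w (successors {w, x, z, t}): φ is true.
  x (successors {v, w, x}): φ is true.
  y (successors {y}): φ is true.
  z (successors {u, z, t}): φ is true.
  t (successors {u, v, x, t}): φ is true.
For instance, at y:
  At y: \neg s \land p is false, p \lor \neg \Diamond \Diamond \neg p is false, so (\neg s \land p) \to (p \lor \neg \Diamond \Diamond \neg p) is true.
    At y: p is false, \neg \Diamond \Diamond \neg p is false, so p \lor \neg \Diamond \Diamond \neg p is false.
      At y: \Diamond \Diamond \neg p is true, so \neg \Diamond \Diamond \neg p is false.

Yes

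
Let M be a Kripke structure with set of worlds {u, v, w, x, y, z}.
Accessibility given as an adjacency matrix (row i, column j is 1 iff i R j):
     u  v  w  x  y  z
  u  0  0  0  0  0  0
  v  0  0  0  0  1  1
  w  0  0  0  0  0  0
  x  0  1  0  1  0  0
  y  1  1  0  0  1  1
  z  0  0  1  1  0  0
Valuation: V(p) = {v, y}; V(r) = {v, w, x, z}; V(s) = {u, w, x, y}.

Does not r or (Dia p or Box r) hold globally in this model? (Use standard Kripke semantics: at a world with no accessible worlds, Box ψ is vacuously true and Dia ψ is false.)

Yes

Recall that Box ψ holds at a world iff ψ holds at every accessible world, and Dia ψ holds iff ψ holds at some accessible world.
Let φ = not r or (Dia p or Box r). Evaluate φ at each world:
  u (successors ∅): φ is true.
  v (successors {y, z}): φ is true.
  w (successors ∅): φ is true.
  x (successors {v, x}): φ is true.
  y (successors {u, v, y, z}): φ is true.
  z (successors {w, x}): φ is true.
For instance, at x:
  At x: not r is false, Dia p or Box r is true, so not r or (Dia p or Box r) is true.
    At x: Dia p is true, Box r is true, so Dia p or Box r is true.
      At x: Dia p requires p at some successor in {v, x}.
        p holds at v, so Dia p is true at x.
      At x: Box r requires r at every successor {v, x}.
        At v: r is true.
        At x: r is true.
      So Box r is true at x.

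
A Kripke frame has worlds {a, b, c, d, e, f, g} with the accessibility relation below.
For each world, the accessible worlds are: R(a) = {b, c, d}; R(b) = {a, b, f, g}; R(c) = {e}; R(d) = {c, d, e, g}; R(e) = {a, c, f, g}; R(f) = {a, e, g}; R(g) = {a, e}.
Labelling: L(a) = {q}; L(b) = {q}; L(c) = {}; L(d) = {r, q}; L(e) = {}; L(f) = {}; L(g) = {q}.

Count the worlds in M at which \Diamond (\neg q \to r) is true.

6

Let φ = \Diamond (\neg q \to r). Evaluate φ at each world:
  a (successors {b, c, d}): φ is true.
  b (successors {a, b, f, g}): φ is true.
  c (successors {e}): φ is false.
  d (successors {c, d, e, g}): φ is true.
  e (successors {a, c, f, g}): φ is true.
  f (successors {a, e, g}): φ is true.
  g (successors {a, e}): φ is true.
For instance, at d:
  At d: \Diamond (\neg q \to r) requires \neg q \to r at some successor in {c, d, e, g}.
    \neg q \to r holds at d, so \Diamond (\neg q \to r) is true at d.
Satisfying worlds: {a, b, d, e, f, g}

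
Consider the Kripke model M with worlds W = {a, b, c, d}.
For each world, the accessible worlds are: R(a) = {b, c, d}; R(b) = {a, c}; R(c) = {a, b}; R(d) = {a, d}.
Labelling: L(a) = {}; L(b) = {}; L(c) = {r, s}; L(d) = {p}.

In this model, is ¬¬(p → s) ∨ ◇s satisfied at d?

At d: ¬¬(p → s) is false, ◇s is false, so ¬¬(p → s) ∨ ◇s is false.
  At d: ◇s requires s at some successor in {a, d}.
    At a: s is false.
    At d: s is false.
  So ◇s is false at d.

No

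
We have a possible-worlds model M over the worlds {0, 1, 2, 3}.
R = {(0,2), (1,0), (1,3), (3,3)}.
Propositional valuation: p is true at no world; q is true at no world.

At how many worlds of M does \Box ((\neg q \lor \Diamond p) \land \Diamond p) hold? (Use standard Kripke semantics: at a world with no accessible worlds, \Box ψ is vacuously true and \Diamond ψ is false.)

1

Recall that \Box ψ holds at a world iff ψ holds at every accessible world, and \Diamond ψ holds iff ψ holds at some accessible world.
Let φ = \Box ((\neg q \lor \Diamond p) \land \Diamond p). Evaluate φ at each world:
  0 (successors {2}): φ is false.
  1 (successors {0, 3}): φ is false.
  2 (successors ∅): φ is true.
  3 (successors {3}): φ is false.
For instance, at 3:
  At 3: \Box ((\neg q \lor \Diamond p) \land \Diamond p) requires (\neg q \lor \Diamond p) \land \Diamond p at every successor {3}.
    (\neg q \lor \Diamond p) \land \Diamond p fails at 3, so \Box ((\neg q \lor \Diamond p) \land \Diamond p) is false at 3.
      At 3: \neg q \lor \Diamond p is true, \Diamond p is false, so (\neg q \lor \Diamond p) \land \Diamond p is false.
Satisfying worlds: {2}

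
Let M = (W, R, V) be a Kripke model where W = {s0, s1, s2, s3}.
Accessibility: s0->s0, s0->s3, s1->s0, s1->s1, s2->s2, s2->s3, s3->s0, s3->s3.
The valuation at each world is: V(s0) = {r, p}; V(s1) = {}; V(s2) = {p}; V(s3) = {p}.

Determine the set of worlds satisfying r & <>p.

s0

Recall that <>ψ holds at a world iff ψ holds at some accessible world.
Let φ = r & <>p. Evaluate φ at each world:
  s0 (successors {s0, s3}): φ is true.
  s1 (successors {s0, s1}): φ is false.
  s2 (successors {s2, s3}): φ is false.
  s3 (successors {s0, s3}): φ is false.
For instance, at s1:
  At s1: r is false, <>p is true, so r & <>p is false.
    At s1: <>p requires p at some successor in {s0, s1}.
      p holds at s0, so <>p is true at s1.
Satisfying worlds: {s0}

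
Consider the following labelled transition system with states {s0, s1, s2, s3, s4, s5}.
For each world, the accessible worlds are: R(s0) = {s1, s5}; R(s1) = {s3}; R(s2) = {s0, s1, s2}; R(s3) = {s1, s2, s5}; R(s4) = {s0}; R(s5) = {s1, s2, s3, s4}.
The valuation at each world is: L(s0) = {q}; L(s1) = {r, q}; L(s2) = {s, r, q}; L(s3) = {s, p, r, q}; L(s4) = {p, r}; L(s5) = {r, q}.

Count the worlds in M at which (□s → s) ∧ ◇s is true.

Recall that □ψ holds at a world iff ψ holds at every accessible world, and ◇ψ holds iff ψ holds at some accessible world.
Let φ = (□s → s) ∧ ◇s. Evaluate φ at each world:
  s0 (successors {s1, s5}): φ is false.
  s1 (successors {s3}): φ is false.
  s2 (successors {s0, s1, s2}): φ is true.
  s3 (successors {s1, s2, s5}): φ is true.
  s4 (successors {s0}): φ is false.
  s5 (successors {s1, s2, s3, s4}): φ is true.
For instance, at s1:
  At s1: □s → s is false, ◇s is true, so (□s → s) ∧ ◇s is false.
    At s1: □s is true, s is false, so □s → s is false.
      At s1: □s requires s at every successor {s3}.
        At s3: s is true.
      So □s is true at s1.
    At s1: ◇s requires s at some successor in {s3}.
      s holds at s3, so ◇s is true at s1.
Satisfying worlds: {s2, s3, s5}

3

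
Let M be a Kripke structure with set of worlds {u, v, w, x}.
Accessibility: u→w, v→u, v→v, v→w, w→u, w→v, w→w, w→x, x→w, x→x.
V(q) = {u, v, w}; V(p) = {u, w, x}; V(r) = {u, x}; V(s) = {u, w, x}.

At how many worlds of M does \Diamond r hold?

3

Recall that \Diamond ψ holds at a world iff ψ holds at some accessible world.
Let φ = \Diamond r. Evaluate φ at each world:
  u (successors {w}): φ is false.
  v (successors {u, v, w}): φ is true.
  w (successors {u, v, w, x}): φ is true.
  x (successors {w, x}): φ is true.
For instance, at w:
  At w: \Diamond r requires r at some successor in {u, v, w, x}.
    r holds at u, so \Diamond r is true at w.
Satisfying worlds: {v, w, x}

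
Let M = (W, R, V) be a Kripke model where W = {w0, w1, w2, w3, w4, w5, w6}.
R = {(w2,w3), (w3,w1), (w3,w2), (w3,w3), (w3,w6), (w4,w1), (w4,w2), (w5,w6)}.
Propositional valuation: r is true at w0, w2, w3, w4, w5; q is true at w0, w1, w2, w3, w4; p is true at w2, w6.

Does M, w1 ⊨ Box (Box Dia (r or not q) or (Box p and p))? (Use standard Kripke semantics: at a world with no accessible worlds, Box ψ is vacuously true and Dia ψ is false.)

Yes

Recall that Box ψ holds at a world iff ψ holds at every accessible world, and Dia ψ holds iff ψ holds at some accessible world.
At w1: no accessible worlds, so Box (Box Dia (r or not q) or (Box p and p)) holds vacuously.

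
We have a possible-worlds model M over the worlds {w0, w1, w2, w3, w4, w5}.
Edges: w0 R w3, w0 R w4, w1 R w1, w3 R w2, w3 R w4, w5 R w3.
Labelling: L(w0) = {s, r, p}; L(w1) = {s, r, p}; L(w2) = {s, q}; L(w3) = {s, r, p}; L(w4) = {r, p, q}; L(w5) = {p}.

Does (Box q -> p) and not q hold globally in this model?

No

Let φ = (Box q -> p) and not q. Evaluate φ at each world:
  w0 (successors {w3, w4}): φ is true.
  w1 (successors {w1}): φ is true.
  w2 (successors ∅): φ is false.
  w3 (successors {w2, w4}): φ is true.
  w4 (successors ∅): φ is false.
  w5 (successors {w3}): φ is true.
Detail at w2 (counterexample):
  At w2: Box q -> p is false, not q is false, so (Box q -> p) and not q is false.
    At w2: Box q is true, p is false, so Box q -> p is false.
      At w2: no accessible worlds, so Box q holds vacuously.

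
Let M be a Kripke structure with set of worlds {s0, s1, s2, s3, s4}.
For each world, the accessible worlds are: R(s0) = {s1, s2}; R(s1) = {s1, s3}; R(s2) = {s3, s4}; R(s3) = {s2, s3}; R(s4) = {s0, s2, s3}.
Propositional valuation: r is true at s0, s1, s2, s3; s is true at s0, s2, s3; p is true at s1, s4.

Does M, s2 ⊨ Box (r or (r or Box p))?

No

At s2: Box (r or (r or Box p)) requires r or (r or Box p) at every successor {s3, s4}.
  r or (r or Box p) fails at s4, so Box (r or (r or Box p)) is false at s2.
    At s4: r is false, r or Box p is false, so r or (r or Box p) is false.
      At s4: r is false, Box p is false, so r or Box p is false.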